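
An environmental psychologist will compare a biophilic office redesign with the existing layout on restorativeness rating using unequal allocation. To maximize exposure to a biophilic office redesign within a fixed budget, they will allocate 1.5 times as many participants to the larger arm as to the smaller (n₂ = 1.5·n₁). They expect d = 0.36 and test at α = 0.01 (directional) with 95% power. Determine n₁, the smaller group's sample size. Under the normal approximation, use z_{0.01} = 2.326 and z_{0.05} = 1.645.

n₁ = 203

With allocation ratio k = n₂/n₁ = 1.5, Var(x̄₁−x̄₂) = σ²(1/n₁ + 1/(k·n₁)) = σ²·(k+1)/(k·n₁).
So n₁ = (1 + 1/k)·((z_{α} + z_β)/d)² = 1.667 × (3.971/0.36)².
n₁ = 1.667 × 121.67 = 202.8.
Round up: n₁ = 203, giving n₂ = ⌈1.5 × 203⌉ = ⌈304.5⌉ = 305.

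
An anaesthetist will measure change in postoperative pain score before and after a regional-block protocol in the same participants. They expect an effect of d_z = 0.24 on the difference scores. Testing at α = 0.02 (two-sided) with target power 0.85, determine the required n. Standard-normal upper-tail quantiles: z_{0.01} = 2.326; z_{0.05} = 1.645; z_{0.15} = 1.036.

n = 197 pairs

For a paired (one-sample on differences) test: n = ((z_{α/2} + z_β) / d)².
z_{α/2} + z_β = 2.326 + 1.036 = 3.362.
n = (3.362 / 0.24)² = 14.008² = 196.23.
Round up.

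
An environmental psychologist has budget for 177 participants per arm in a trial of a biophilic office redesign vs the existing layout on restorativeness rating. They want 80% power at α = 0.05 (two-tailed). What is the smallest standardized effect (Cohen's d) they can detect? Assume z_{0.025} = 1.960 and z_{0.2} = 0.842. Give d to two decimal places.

For two independent groups of n = 177 each: d_min = (z_{α/2} + z_β)·√(2/n).
z-sum = 1.960 + 0.842 = 2.802.
d_min = 2.802 × √(2/177) = 2.802 × 0.1063 = 0.298.

d_min ≈ 0.30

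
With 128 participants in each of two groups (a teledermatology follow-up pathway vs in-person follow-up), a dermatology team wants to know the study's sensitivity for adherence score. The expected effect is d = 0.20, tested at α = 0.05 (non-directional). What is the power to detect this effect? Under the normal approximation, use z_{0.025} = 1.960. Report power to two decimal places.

power ≈ 0.36

For two equal groups, power = Φ(d·√(n/2) − z_{α/2}).
d·√(n/2) = 0.20 × √(128/2) = 0.20 × 8.000 = 1.600.
z_β = 1.600 − 1.960 = -0.360.
Power = Φ(-0.360) = 0.359.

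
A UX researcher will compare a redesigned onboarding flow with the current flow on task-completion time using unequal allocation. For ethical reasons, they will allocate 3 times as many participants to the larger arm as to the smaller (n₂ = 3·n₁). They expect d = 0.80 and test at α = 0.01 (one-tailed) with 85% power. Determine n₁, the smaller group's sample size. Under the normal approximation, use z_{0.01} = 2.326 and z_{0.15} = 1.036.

n₁ = 24

With allocation ratio k = n₂/n₁ = 3, Var(x̄₁−x̄₂) = σ²(1/n₁ + 1/(k·n₁)) = σ²·(k+1)/(k·n₁).
So n₁ = (1 + 1/k)·((z_{α} + z_β)/d)² = 1.333 × (3.362/0.80)².
n₁ = 1.333 × 17.66 = 23.5.
Round up: n₁ = 24, giving n₂ = 3 × 24 = 72.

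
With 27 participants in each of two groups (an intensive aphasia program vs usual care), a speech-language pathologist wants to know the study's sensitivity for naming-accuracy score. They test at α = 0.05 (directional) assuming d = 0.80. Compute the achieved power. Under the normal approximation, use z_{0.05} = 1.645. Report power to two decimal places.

For two equal groups, power = Φ(d·√(n/2) − z_{α}).
d·√(n/2) = 0.80 × √(27/2) = 0.80 × 3.674 = 2.939.
z_β = 2.939 − 1.645 = 1.294.
Power = Φ(1.294) = 0.902.

power ≈ 0.90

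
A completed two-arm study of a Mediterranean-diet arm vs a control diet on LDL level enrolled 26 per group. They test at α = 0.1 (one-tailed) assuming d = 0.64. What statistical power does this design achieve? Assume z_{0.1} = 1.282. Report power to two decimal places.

For two equal groups, power = Φ(d·√(n/2) − z_{α}).
d·√(n/2) = 0.64 × √(26/2) = 0.64 × 3.606 = 2.308.
z_β = 2.308 − 1.282 = 1.026.
Power = Φ(1.026) = 0.847.

power ≈ 0.85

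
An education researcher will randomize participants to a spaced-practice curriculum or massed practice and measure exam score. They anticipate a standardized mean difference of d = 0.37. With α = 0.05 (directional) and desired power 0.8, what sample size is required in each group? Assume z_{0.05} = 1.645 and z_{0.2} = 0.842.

For two independent groups with equal n: n = 2·((z_{α} + z_β) / d)².
z_{α} + z_β = 1.645 + 0.842 = 2.487.
n = 2 × (2.487 / 0.37)² = 2 × 6.722² = 2 × 45.18 = 90.4.
Round up to the next whole participant.

n = 91 per group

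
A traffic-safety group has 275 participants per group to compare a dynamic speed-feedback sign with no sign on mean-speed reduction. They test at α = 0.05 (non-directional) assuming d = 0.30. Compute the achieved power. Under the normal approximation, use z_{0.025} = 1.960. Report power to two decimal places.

power ≈ 0.94

For two equal groups, power = Φ(d·√(n/2) − z_{α/2}).
d·√(n/2) = 0.30 × √(275/2) = 0.30 × 11.726 = 3.518.
z_β = 3.518 − 1.960 = 1.558.
Power = Φ(1.558) = 0.940.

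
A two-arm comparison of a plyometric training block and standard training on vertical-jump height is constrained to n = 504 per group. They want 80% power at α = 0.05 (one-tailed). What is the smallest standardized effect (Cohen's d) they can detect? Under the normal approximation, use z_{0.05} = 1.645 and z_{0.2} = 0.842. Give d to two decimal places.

For two independent groups of n = 504 each: d_min = (z_{α} + z_β)·√(2/n).
z-sum = 1.645 + 0.842 = 2.487.
d_min = 2.487 × √(2/504) = 2.487 × 0.0630 = 0.157.

d_min ≈ 0.16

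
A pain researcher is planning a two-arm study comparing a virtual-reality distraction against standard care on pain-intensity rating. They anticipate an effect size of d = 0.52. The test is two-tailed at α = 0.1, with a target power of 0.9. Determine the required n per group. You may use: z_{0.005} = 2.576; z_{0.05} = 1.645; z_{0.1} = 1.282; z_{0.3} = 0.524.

n = 64 per group

For two independent groups with equal n: n = 2·((z_{α/2} + z_β) / d)².
z_{α/2} + z_β = 1.645 + 1.282 = 2.927.
n = 2 × (2.927 / 0.52)² = 2 × 5.629² = 2 × 31.68 = 63.4.
Round up to the next whole participant.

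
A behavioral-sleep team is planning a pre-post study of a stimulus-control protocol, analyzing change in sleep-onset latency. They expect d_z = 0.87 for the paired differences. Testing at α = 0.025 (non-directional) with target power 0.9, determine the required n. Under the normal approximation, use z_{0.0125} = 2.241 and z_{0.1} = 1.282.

n = 17 pairs

For a paired (one-sample on differences) test: n = ((z_{α/2} + z_β) / d)².
z_{α/2} + z_β = 2.241 + 1.282 = 3.523.
n = (3.523 / 0.87)² = 4.049² = 16.40.
Round up.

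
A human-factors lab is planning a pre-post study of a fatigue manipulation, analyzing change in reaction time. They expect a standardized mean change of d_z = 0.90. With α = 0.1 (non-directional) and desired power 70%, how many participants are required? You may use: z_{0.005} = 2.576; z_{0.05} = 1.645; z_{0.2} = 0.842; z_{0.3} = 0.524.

For a paired (one-sample on differences) test: n = ((z_{α/2} + z_β) / d)².
z_{α/2} + z_β = 1.645 + 0.524 = 2.169.
n = (2.169 / 0.90)² = 2.410² = 5.81.
Round up.

n = 6 pairs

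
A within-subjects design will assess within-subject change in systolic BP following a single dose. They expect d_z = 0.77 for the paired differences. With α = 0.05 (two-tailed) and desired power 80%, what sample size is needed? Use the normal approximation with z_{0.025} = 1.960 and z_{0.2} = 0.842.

For a paired (one-sample on differences) test: n = ((z_{α/2} + z_β) / d)².
z_{α/2} + z_β = 1.960 + 0.842 = 2.802.
n = (2.802 / 0.77)² = 3.639² = 13.24.
Round up.

n = 14 pairs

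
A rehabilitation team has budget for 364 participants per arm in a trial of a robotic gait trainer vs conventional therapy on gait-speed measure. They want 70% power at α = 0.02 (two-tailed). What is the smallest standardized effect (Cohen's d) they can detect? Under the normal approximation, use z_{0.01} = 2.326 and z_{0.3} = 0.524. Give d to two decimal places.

d_min ≈ 0.21

For two independent groups of n = 364 each: d_min = (z_{α/2} + z_β)·√(2/n).
z-sum = 2.326 + 0.524 = 2.850.
d_min = 2.850 × √(2/364) = 2.850 × 0.0741 = 0.211.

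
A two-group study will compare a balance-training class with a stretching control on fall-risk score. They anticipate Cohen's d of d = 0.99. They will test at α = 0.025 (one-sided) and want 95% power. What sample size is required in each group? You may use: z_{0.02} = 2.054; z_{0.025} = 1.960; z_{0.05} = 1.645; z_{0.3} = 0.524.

n = 27 per group

For two independent groups with equal n: n = 2·((z_{α} + z_β) / d)².
z_{α} + z_β = 1.960 + 1.645 = 3.605.
n = 2 × (3.605 / 0.99)² = 2 × 3.641² = 2 × 13.26 = 26.5.
Round up to the next whole participant.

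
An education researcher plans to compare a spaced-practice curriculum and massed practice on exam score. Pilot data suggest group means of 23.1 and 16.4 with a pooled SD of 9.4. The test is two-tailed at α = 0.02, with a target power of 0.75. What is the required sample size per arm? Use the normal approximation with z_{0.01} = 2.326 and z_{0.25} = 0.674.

Cohen's d = |M₁ − M₂| / SD_pooled = |23.1 − 16.4| / 9.4 = 6.7 / 9.4 = 0.713.
For two independent groups with equal n: n = 2·((z_{α/2} + z_β) / d)².
z_{α/2} + z_β = 2.326 + 0.674 = 3.000.
n = 2 × (3.000 / 0.713)² = 2 × 4.208² = 2 × 17.70 = 35.4.
Round up to the next whole participant.

n = 36 per group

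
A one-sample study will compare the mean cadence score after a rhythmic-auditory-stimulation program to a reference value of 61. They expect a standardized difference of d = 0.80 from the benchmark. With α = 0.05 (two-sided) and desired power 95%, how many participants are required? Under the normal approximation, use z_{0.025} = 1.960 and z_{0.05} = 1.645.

For a one-sample test: n = ((z_{α/2} + z_β) / d)².
z_{α/2} + z_β = 1.960 + 1.645 = 3.605.
n = (3.605 / 0.80)² = 4.506² = 20.31.
Round up.

n = 21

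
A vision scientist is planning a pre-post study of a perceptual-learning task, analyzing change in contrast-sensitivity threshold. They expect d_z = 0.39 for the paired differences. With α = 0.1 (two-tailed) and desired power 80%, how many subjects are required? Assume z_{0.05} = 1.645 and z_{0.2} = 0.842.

For a paired (one-sample on differences) test: n = ((z_{α/2} + z_β) / d)².
z_{α/2} + z_β = 1.645 + 0.842 = 2.487.
n = (2.487 / 0.39)² = 6.377² = 40.67.
Round up.

n = 41 pairs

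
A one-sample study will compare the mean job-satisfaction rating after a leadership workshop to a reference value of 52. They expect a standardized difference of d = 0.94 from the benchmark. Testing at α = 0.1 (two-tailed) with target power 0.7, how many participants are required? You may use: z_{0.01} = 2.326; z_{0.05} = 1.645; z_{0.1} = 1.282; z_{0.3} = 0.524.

For a one-sample test: n = ((z_{α/2} + z_β) / d)².
z_{α/2} + z_β = 1.645 + 0.524 = 2.169.
n = (2.169 / 0.94)² = 2.307² = 5.32.
Round up.

n = 6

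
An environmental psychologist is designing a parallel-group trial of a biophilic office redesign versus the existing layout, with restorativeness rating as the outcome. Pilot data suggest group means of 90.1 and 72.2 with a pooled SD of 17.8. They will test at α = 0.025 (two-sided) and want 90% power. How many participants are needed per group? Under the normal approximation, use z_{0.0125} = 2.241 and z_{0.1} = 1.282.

n = 25 per group

Cohen's d = |M₁ − M₂| / SD_pooled = |90.1 − 72.2| / 17.8 = 17.9 / 17.8 = 1.006.
For two independent groups with equal n: n = 2·((z_{α/2} + z_β) / d)².
z_{α/2} + z_β = 2.241 + 1.282 = 3.523.
n = 2 × (3.523 / 1.006)² = 2 × 3.502² = 2 × 12.26 = 24.5.
Round up to the next whole participant.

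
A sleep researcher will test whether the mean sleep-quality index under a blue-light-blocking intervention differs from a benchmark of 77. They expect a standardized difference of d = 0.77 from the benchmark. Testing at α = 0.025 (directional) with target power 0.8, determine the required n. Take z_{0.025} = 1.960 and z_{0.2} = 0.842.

n = 14

For a one-sample test: n = ((z_{α} + z_β) / d)².
z_{α} + z_β = 1.960 + 0.842 = 2.802.
n = (2.802 / 0.77)² = 3.639² = 13.24.
Round up.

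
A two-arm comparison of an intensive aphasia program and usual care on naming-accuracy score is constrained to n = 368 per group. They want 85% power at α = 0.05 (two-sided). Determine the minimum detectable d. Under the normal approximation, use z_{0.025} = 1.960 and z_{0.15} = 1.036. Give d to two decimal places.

For two independent groups of n = 368 each: d_min = (z_{α/2} + z_β)·√(2/n).
z-sum = 1.960 + 1.036 = 2.996.
d_min = 2.996 × √(2/368) = 2.996 × 0.0737 = 0.221.

d_min ≈ 0.22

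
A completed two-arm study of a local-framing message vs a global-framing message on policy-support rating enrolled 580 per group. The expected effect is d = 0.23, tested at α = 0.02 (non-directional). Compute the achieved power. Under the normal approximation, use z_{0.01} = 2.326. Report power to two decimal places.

For two equal groups, power = Φ(d·√(n/2) − z_{α/2}).
d·√(n/2) = 0.23 × √(580/2) = 0.23 × 17.029 = 3.917.
z_β = 3.917 − 2.326 = 1.591.
Power = Φ(1.591) = 0.944.

power ≈ 0.94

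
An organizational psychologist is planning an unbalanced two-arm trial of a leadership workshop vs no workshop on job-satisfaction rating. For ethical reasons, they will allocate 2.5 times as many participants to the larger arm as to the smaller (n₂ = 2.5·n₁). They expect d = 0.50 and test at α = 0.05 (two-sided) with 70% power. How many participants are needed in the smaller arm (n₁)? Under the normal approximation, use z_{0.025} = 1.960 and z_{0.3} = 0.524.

n₁ = 35

With allocation ratio k = n₂/n₁ = 2.5, Var(x̄₁−x̄₂) = σ²(1/n₁ + 1/(k·n₁)) = σ²·(k+1)/(k·n₁).
So n₁ = (1 + 1/k)·((z_{α/2} + z_β)/d)² = 1.400 × (2.484/0.50)².
n₁ = 1.400 × 24.68 = 34.6.
Round up: n₁ = 35, giving n₂ = ⌈2.5 × 35⌉ = ⌈87.5⌉ = 88.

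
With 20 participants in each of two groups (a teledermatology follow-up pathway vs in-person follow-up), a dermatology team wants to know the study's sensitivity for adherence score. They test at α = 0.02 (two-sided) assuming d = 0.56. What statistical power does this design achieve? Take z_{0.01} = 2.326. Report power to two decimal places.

For two equal groups, power = Φ(d·√(n/2) − z_{α/2}).
d·√(n/2) = 0.56 × √(20/2) = 0.56 × 3.162 = 1.771.
z_β = 1.771 − 2.326 = -0.555.
Power = Φ(-0.555) = 0.289.

power ≈ 0.29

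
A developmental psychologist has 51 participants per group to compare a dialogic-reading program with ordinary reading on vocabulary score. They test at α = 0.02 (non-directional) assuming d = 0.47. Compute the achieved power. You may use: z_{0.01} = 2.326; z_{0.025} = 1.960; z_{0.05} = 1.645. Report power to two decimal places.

For two equal groups, power = Φ(d·√(n/2) − z_{α/2}).
d·√(n/2) = 0.47 × √(51/2) = 0.47 × 5.050 = 2.373.
z_β = 2.373 − 2.326 = 0.047.
Power = Φ(0.047) = 0.519.

power ≈ 0.52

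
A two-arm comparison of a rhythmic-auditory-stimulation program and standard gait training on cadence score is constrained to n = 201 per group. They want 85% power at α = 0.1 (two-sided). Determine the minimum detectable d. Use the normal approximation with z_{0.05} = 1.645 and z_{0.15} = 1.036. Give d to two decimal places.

For two independent groups of n = 201 each: d_min = (z_{α/2} + z_β)·√(2/n).
z-sum = 1.645 + 1.036 = 2.681.
d_min = 2.681 × √(2/201) = 2.681 × 0.0998 = 0.267.

d_min ≈ 0.27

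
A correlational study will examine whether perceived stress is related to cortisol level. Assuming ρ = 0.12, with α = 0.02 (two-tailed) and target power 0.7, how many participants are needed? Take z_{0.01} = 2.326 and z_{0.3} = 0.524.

Fisher's z: C = ½·ln((1+r)/(1−r)) = ½·ln(1.2727) = 0.1206.
n = ((z_{α/2} + z_β)/C)² + 3.
(2.326 + 0.524) / 0.1206 = 2.850 / 0.1206 = 23.632.
n = 23.632² + 3 = 558.46 + 3 = 561.5.
Round up.

n = 562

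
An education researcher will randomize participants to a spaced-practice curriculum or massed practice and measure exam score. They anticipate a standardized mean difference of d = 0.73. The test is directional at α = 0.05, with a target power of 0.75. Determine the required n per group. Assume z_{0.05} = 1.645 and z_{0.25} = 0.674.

n = 21 per group

For two independent groups with equal n: n = 2·((z_{α} + z_β) / d)².
z_{α} + z_β = 1.645 + 0.674 = 2.319.
n = 2 × (2.319 / 0.73)² = 2 × 3.177² = 2 × 10.09 = 20.2.
Round up to the next whole participant.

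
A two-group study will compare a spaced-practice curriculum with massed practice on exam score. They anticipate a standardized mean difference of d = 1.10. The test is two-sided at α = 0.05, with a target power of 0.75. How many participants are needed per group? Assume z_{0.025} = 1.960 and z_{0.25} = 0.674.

n = 12 per group

For two independent groups with equal n: n = 2·((z_{α/2} + z_β) / d)².
z_{α/2} + z_β = 1.960 + 0.674 = 2.634.
n = 2 × (2.634 / 1.10)² = 2 × 2.395² = 2 × 5.73 = 11.5.
Round up to the next whole participant.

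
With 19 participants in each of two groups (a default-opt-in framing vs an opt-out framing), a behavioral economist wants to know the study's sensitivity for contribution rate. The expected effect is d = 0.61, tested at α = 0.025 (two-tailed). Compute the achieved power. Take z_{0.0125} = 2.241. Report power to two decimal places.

For two equal groups, power = Φ(d·√(n/2) − z_{α/2}).
d·√(n/2) = 0.61 × √(19/2) = 0.61 × 3.082 = 1.880.
z_β = 1.880 − 2.241 = -0.361.
Power = Φ(-0.361) = 0.359.

power ≈ 0.36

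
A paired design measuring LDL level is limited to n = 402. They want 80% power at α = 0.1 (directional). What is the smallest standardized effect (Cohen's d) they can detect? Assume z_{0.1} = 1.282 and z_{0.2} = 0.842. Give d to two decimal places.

d_min ≈ 0.11

For a single sample (or paired design) of n = 402: d_min = (z_{α} + z_β)/√n.
z-sum = 1.282 + 0.842 = 2.124.
d_min = 2.124 / √402 = 2.124 / 20.050 = 0.106.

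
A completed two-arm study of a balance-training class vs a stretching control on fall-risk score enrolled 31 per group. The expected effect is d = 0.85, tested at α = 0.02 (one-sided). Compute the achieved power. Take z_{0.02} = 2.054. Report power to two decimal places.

For two equal groups, power = Φ(d·√(n/2) − z_{α}).
d·√(n/2) = 0.85 × √(31/2) = 0.85 × 3.937 = 3.346.
z_β = 3.346 − 2.054 = 1.292.
Power = Φ(1.292) = 0.902.

power ≈ 0.90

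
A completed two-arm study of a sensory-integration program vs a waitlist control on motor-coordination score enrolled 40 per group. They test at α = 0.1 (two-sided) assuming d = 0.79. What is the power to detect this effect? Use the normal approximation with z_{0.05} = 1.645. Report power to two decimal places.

power ≈ 0.97

For two equal groups, power = Φ(d·√(n/2) − z_{α/2}).
d·√(n/2) = 0.79 × √(40/2) = 0.79 × 4.472 = 3.533.
z_β = 3.533 − 1.645 = 1.888.
Power = Φ(1.888) = 0.970.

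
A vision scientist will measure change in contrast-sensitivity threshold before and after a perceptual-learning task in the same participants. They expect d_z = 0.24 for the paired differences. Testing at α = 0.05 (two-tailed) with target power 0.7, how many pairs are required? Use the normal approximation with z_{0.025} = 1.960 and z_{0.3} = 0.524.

n = 108 pairs

For a paired (one-sample on differences) test: n = ((z_{α/2} + z_β) / d)².
z_{α/2} + z_β = 1.960 + 0.524 = 2.484.
n = (2.484 / 0.24)² = 10.350² = 107.12.
Round up.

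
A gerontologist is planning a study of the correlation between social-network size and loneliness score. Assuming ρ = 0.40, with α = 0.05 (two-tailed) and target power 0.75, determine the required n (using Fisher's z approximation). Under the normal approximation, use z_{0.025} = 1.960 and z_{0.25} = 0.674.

n = 42

Fisher's z: C = ½·ln((1+r)/(1−r)) = ½·ln(2.3333) = 0.4236.
n = ((z_{α/2} + z_β)/C)² + 3.
(1.960 + 0.674) / 0.4236 = 2.634 / 0.4236 = 6.218.
n = 6.218² + 3 = 38.67 + 3 = 41.7.
Round up.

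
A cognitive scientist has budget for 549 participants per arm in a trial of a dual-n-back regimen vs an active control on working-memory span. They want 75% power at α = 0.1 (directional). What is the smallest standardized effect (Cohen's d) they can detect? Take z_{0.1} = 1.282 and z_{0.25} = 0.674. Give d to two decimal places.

d_min ≈ 0.12

For two independent groups of n = 549 each: d_min = (z_{α} + z_β)·√(2/n).
z-sum = 1.282 + 0.674 = 1.956.
d_min = 1.956 × √(2/549) = 1.956 × 0.0604 = 0.118.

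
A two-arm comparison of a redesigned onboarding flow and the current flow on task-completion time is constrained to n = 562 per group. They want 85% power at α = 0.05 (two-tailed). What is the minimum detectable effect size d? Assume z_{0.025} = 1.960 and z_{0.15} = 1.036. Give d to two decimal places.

d_min ≈ 0.18

For two independent groups of n = 562 each: d_min = (z_{α/2} + z_β)·√(2/n).
z-sum = 1.960 + 1.036 = 2.996.
d_min = 2.996 × √(2/562) = 2.996 × 0.0597 = 0.179.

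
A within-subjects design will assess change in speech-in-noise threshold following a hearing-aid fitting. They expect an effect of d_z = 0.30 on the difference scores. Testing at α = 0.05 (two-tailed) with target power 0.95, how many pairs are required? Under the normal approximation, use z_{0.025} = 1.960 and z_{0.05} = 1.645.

For a paired (one-sample on differences) test: n = ((z_{α/2} + z_β) / d)².
z_{α/2} + z_β = 1.960 + 1.645 = 3.605.
n = (3.605 / 0.30)² = 12.017² = 144.40.
Round up.

n = 145 pairs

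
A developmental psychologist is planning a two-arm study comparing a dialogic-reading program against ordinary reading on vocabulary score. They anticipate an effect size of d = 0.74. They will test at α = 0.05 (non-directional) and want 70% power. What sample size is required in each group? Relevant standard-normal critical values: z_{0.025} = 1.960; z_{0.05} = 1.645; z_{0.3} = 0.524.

For two independent groups with equal n: n = 2·((z_{α/2} + z_β) / d)².
z_{α/2} + z_β = 1.960 + 0.524 = 2.484.
n = 2 × (2.484 / 0.74)² = 2 × 3.357² = 2 × 11.27 = 22.5.
Round up to the next whole participant.

n = 23 per group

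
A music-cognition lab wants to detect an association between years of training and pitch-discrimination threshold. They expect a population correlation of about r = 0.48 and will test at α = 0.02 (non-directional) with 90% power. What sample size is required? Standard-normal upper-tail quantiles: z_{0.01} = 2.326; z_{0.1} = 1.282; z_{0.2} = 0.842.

n = 51

Fisher's z: C = ½·ln((1+r)/(1−r)) = ½·ln(2.8462) = 0.5230.
n = ((z_{α/2} + z_β)/C)² + 3.
(2.326 + 1.282) / 0.5230 = 3.608 / 0.5230 = 6.899.
n = 6.899² + 3 = 47.59 + 3 = 50.6.
Round up.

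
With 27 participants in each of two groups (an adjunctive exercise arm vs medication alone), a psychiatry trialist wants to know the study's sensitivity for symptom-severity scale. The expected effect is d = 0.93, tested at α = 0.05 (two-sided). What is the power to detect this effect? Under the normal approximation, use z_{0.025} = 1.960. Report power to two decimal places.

For two equal groups, power = Φ(d·√(n/2) − z_{α/2}).
d·√(n/2) = 0.93 × √(27/2) = 0.93 × 3.674 = 3.417.
z_β = 3.417 − 1.960 = 1.457.
Power = Φ(1.457) = 0.927.

power ≈ 0.93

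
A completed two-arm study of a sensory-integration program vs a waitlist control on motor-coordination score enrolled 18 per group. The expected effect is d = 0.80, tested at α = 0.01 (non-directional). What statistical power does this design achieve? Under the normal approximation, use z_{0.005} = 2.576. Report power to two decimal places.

power ≈ 0.43

For two equal groups, power = Φ(d·√(n/2) − z_{α/2}).
d·√(n/2) = 0.80 × √(18/2) = 0.80 × 3.000 = 2.400.
z_β = 2.400 − 2.576 = -0.176.
Power = Φ(-0.176) = 0.430.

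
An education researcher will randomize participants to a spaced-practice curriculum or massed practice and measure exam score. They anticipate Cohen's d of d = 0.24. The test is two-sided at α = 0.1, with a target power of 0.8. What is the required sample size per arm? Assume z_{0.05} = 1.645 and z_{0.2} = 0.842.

For two independent groups with equal n: n = 2·((z_{α/2} + z_β) / d)².
z_{α/2} + z_β = 1.645 + 0.842 = 2.487.
n = 2 × (2.487 / 0.24)² = 2 × 10.363² = 2 × 107.38 = 214.8.
Round up to the next whole participant.

n = 215 per group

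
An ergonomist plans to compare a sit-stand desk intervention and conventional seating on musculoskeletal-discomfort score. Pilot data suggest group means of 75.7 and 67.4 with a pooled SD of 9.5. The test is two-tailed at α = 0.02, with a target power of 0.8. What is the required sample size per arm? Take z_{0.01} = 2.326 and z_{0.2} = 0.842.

n = 27 per group

Cohen's d = |M₁ − M₂| / SD_pooled = |75.7 − 67.4| / 9.5 = 8.3 / 9.5 = 0.874.
For two independent groups with equal n: n = 2·((z_{α/2} + z_β) / d)².
z_{α/2} + z_β = 2.326 + 0.842 = 3.168.
n = 2 × (3.168 / 0.874)² = 2 × 3.625² = 2 × 13.14 = 26.3.
Round up to the next whole participant.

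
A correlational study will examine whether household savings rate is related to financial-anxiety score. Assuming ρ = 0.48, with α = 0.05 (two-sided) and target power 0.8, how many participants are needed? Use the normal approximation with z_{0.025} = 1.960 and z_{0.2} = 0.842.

Fisher's z: C = ½·ln((1+r)/(1−r)) = ½·ln(2.8462) = 0.5230.
n = ((z_{α/2} + z_β)/C)² + 3.
(1.960 + 0.842) / 0.5230 = 2.802 / 0.5230 = 5.358.
n = 5.358² + 3 = 28.70 + 3 = 31.7.
Round up.

n = 32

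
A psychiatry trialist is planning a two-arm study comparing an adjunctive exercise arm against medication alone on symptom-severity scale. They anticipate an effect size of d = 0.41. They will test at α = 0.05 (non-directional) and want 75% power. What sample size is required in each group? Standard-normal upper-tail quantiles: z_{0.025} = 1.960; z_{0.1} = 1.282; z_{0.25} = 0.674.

For two independent groups with equal n: n = 2·((z_{α/2} + z_β) / d)².
z_{α/2} + z_β = 1.960 + 0.674 = 2.634.
n = 2 × (2.634 / 0.41)² = 2 × 6.424² = 2 × 41.27 = 82.5.
Round up to the next whole participant.

n = 83 per group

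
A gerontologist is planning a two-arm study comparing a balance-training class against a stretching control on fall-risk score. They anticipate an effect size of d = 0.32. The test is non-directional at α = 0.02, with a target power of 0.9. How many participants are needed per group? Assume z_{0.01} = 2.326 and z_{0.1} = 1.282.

n = 255 per group

For two independent groups with equal n: n = 2·((z_{α/2} + z_β) / d)².
z_{α/2} + z_β = 2.326 + 1.282 = 3.608.
n = 2 × (3.608 / 0.32)² = 2 × 11.275² = 2 × 127.13 = 254.3.
Round up to the next whole participant.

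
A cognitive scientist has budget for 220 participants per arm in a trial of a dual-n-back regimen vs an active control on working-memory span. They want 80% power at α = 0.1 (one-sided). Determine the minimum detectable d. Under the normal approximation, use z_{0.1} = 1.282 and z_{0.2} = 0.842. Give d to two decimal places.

For two independent groups of n = 220 each: d_min = (z_{α} + z_β)·√(2/n).
z-sum = 1.282 + 0.842 = 2.124.
d_min = 2.124 × √(2/220) = 2.124 × 0.0953 = 0.203.

d_min ≈ 0.20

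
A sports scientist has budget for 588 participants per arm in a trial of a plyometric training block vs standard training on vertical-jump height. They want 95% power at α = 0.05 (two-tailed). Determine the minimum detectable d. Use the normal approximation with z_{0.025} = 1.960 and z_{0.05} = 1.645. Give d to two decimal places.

d_min ≈ 0.21

For two independent groups of n = 588 each: d_min = (z_{α/2} + z_β)·√(2/n).
z-sum = 1.960 + 1.645 = 3.605.
d_min = 3.605 × √(2/588) = 3.605 × 0.0583 = 0.210.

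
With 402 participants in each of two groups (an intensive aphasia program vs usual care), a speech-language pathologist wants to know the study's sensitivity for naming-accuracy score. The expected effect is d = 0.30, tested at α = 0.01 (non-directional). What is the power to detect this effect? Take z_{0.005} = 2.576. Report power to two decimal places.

power ≈ 0.95

For two equal groups, power = Φ(d·√(n/2) − z_{α/2}).
d·√(n/2) = 0.30 × √(402/2) = 0.30 × 14.177 = 4.253.
z_β = 4.253 − 2.576 = 1.677.
Power = Φ(1.677) = 0.953.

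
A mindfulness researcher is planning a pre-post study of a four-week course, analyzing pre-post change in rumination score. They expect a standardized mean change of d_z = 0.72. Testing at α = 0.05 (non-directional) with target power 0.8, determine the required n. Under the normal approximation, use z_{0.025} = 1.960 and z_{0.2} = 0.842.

For a paired (one-sample on differences) test: n = ((z_{α/2} + z_β) / d)².
z_{α/2} + z_β = 1.960 + 0.842 = 2.802.
n = (2.802 / 0.72)² = 3.892² = 15.15.
Round up.

n = 16 pairs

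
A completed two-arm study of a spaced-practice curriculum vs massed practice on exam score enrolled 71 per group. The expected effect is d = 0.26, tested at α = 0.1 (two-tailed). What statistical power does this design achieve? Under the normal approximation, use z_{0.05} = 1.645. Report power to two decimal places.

power ≈ 0.46

For two equal groups, power = Φ(d·√(n/2) − z_{α/2}).
d·√(n/2) = 0.26 × √(71/2) = 0.26 × 5.958 = 1.549.
z_β = 1.549 − 1.645 = -0.096.
Power = Φ(-0.096) = 0.462.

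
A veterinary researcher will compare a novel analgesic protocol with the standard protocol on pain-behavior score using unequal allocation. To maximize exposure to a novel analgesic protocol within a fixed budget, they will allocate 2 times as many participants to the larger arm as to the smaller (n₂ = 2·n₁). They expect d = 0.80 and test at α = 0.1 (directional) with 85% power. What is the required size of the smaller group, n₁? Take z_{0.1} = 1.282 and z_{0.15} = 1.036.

n₁ = 13

With allocation ratio k = n₂/n₁ = 2, Var(x̄₁−x̄₂) = σ²(1/n₁ + 1/(k·n₁)) = σ²·(k+1)/(k·n₁).
So n₁ = (1 + 1/k)·((z_{α} + z_β)/d)² = 1.500 × (2.318/0.80)².
n₁ = 1.500 × 8.40 = 12.6.
Round up: n₁ = 13, giving n₂ = 2 × 13 = 26.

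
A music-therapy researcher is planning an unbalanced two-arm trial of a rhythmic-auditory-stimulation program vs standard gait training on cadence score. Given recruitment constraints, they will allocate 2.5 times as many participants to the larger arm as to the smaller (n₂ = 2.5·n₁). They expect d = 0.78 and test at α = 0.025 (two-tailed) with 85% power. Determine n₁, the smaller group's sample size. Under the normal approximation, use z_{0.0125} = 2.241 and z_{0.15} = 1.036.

With allocation ratio k = n₂/n₁ = 2.5, Var(x̄₁−x̄₂) = σ²(1/n₁ + 1/(k·n₁)) = σ²·(k+1)/(k·n₁).
So n₁ = (1 + 1/k)·((z_{α/2} + z_β)/d)² = 1.400 × (3.277/0.78)².
n₁ = 1.400 × 17.65 = 24.7.
Round up: n₁ = 25, giving n₂ = ⌈2.5 × 25⌉ = ⌈62.5⌉ = 63.

n₁ = 25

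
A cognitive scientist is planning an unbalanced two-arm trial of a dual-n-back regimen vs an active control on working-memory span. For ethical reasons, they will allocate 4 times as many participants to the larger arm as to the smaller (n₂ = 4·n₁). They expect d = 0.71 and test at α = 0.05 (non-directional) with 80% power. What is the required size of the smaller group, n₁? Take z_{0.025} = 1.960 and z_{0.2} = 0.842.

With allocation ratio k = n₂/n₁ = 4, Var(x̄₁−x̄₂) = σ²(1/n₁ + 1/(k·n₁)) = σ²·(k+1)/(k·n₁).
So n₁ = (1 + 1/k)·((z_{α/2} + z_β)/d)² = 1.250 × (2.802/0.71)².
n₁ = 1.250 × 15.57 = 19.5.
Round up: n₁ = 20, giving n₂ = 4 × 20 = 80.

n₁ = 20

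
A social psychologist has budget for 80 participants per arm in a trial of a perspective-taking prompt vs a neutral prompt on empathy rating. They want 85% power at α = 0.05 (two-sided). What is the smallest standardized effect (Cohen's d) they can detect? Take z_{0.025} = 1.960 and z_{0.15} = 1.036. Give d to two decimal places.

For two independent groups of n = 80 each: d_min = (z_{α/2} + z_β)·√(2/n).
z-sum = 1.960 + 1.036 = 2.996.
d_min = 2.996 × √(2/80) = 2.996 × 0.1581 = 0.474.

d_min ≈ 0.47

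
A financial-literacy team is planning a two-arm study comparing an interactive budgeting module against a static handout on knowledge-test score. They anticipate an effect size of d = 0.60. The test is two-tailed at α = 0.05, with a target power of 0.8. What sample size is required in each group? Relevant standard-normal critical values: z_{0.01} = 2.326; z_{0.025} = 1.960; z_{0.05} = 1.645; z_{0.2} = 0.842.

n = 44 per group

For two independent groups with equal n: n = 2·((z_{α/2} + z_β) / d)².
z_{α/2} + z_β = 1.960 + 0.842 = 2.802.
n = 2 × (2.802 / 0.60)² = 2 × 4.670² = 2 × 21.81 = 43.6.
Round up to the next whole participant.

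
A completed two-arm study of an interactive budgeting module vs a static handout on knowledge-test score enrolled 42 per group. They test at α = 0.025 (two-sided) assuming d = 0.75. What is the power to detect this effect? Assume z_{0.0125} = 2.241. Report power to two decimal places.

For two equal groups, power = Φ(d·√(n/2) − z_{α/2}).
d·√(n/2) = 0.75 × √(42/2) = 0.75 × 4.583 = 3.437.
z_β = 3.437 − 2.241 = 1.196.
Power = Φ(1.196) = 0.884.

power ≈ 0.88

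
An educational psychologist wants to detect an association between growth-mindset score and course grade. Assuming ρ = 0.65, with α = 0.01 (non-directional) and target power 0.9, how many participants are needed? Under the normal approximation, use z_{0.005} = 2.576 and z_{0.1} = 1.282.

n = 28

Fisher's z: C = ½·ln((1+r)/(1−r)) = ½·ln(4.7143) = 0.7753.
n = ((z_{α/2} + z_β)/C)² + 3.
(2.576 + 1.282) / 0.7753 = 3.858 / 0.7753 = 4.976.
n = 4.976² + 3 = 24.76 + 3 = 27.8.
Round up.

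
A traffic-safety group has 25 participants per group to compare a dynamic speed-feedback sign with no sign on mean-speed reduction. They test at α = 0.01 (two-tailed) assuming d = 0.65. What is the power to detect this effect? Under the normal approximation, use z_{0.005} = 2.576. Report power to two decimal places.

power ≈ 0.39

For two equal groups, power = Φ(d·√(n/2) − z_{α/2}).
d·√(n/2) = 0.65 × √(25/2) = 0.65 × 3.536 = 2.298.
z_β = 2.298 − 2.576 = -0.278.
Power = Φ(-0.278) = 0.391.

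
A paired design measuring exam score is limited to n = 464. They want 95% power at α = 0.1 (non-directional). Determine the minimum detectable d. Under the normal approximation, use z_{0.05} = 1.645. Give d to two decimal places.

d_min ≈ 0.15

For a single sample (or paired design) of n = 464: d_min = (z_{α/2} + z_β)/√n.
z-sum = 1.645 + 1.645 = 3.290.
d_min = 3.290 / √464 = 3.290 / 21.541 = 0.153.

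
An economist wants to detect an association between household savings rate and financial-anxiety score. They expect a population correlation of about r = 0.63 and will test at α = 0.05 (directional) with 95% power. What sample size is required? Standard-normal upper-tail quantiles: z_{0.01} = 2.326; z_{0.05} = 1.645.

n = 23

Fisher's z: C = ½·ln((1+r)/(1−r)) = ½·ln(4.4054) = 0.7414.
n = ((z_{α} + z_β)/C)² + 3.
(1.645 + 1.645) / 0.7414 = 3.290 / 0.7414 = 4.438.
n = 4.438² + 3 = 19.69 + 3 = 22.7.
Round up.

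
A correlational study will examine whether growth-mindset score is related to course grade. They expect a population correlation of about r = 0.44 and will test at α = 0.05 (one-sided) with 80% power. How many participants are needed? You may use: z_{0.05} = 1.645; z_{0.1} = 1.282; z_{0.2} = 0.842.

Fisher's z: C = ½·ln((1+r)/(1−r)) = ½·ln(2.5714) = 0.4722.
n = ((z_{α} + z_β)/C)² + 3.
(1.645 + 0.842) / 0.4722 = 2.487 / 0.4722 = 5.267.
n = 5.267² + 3 = 27.74 + 3 = 30.7.
Round up.

n = 31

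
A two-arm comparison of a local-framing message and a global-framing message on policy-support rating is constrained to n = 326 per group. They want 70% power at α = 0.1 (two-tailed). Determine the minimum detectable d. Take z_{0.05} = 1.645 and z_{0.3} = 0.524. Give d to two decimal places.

For two independent groups of n = 326 each: d_min = (z_{α/2} + z_β)·√(2/n).
z-sum = 1.645 + 0.524 = 2.169.
d_min = 2.169 × √(2/326) = 2.169 × 0.0783 = 0.170.

d_min ≈ 0.17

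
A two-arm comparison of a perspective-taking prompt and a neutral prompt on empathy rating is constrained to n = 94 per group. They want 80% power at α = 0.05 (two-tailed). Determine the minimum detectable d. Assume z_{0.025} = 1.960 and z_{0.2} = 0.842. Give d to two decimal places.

For two independent groups of n = 94 each: d_min = (z_{α/2} + z_β)·√(2/n).
z-sum = 1.960 + 0.842 = 2.802.
d_min = 2.802 × √(2/94) = 2.802 × 0.1459 = 0.409.

d_min ≈ 0.41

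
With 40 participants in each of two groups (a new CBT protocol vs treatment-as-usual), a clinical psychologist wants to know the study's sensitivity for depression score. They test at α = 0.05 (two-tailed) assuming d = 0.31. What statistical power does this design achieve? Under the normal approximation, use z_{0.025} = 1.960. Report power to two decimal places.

power ≈ 0.28

For two equal groups, power = Φ(d·√(n/2) − z_{α/2}).
d·√(n/2) = 0.31 × √(40/2) = 0.31 × 4.472 = 1.386.
z_β = 1.386 − 1.960 = -0.574.
Power = Φ(-0.574) = 0.283.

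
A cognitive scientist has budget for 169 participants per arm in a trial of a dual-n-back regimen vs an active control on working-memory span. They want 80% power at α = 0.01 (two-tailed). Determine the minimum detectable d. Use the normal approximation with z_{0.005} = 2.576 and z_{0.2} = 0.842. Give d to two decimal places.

For two independent groups of n = 169 each: d_min = (z_{α/2} + z_β)·√(2/n).
z-sum = 2.576 + 0.842 = 3.418.
d_min = 3.418 × √(2/169) = 3.418 × 0.1088 = 0.372.

d_min ≈ 0.37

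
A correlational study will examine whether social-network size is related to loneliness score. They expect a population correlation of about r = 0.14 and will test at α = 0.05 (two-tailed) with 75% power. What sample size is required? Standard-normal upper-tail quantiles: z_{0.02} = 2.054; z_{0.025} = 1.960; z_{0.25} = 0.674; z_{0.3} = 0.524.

n = 353

Fisher's z: C = ½·ln((1+r)/(1−r)) = ½·ln(1.3256) = 0.1409.
n = ((z_{α/2} + z_β)/C)² + 3.
(1.960 + 0.674) / 0.1409 = 2.634 / 0.1409 = 18.694.
n = 18.694² + 3 = 349.47 + 3 = 352.5.
Round up.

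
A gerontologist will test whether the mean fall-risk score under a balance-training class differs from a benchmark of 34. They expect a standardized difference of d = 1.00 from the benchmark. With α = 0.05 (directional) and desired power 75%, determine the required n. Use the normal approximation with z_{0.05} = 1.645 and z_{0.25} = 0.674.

For a one-sample test: n = ((z_{α} + z_β) / d)².
z_{α} + z_β = 1.645 + 0.674 = 2.319.
n = (2.319 / 1.00)² = 2.319² = 5.38.
Round up.

n = 6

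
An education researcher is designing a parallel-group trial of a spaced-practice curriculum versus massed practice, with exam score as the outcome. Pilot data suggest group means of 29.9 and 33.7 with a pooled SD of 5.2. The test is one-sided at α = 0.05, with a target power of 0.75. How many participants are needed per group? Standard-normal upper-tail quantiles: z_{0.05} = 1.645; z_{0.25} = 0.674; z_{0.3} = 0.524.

n = 21 per group

Cohen's d = |M₁ − M₂| / SD_pooled = |29.9 − 33.7| / 5.2 = 3.8 / 5.2 = 0.731.
For two independent groups with equal n: n = 2·((z_{α} + z_β) / d)².
z_{α} + z_β = 1.645 + 0.674 = 2.319.
n = 2 × (2.319 / 0.731)² = 2 × 3.172² = 2 × 10.06 = 20.1.
Round up to the next whole participant.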